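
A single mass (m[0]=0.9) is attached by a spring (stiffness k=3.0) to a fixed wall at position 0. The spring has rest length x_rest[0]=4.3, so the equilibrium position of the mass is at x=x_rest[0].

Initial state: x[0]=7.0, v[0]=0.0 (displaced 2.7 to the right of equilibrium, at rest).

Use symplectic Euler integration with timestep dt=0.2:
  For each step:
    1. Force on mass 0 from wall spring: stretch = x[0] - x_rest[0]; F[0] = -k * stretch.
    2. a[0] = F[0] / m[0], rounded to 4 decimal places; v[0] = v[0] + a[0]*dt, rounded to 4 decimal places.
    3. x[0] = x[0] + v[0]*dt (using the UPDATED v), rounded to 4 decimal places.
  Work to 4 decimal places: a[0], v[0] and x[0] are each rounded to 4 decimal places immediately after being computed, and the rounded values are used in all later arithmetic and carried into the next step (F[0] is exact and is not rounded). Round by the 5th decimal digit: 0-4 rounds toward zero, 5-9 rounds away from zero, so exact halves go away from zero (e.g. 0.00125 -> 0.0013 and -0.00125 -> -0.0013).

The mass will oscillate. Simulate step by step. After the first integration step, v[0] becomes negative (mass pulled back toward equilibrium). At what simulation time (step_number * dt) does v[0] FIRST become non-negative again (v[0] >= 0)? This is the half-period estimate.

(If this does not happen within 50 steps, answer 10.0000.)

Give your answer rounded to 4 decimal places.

Step 0: x=[7.0000] v=[0.0000]
Step 1: x=[6.6400] v=[-1.8000]
Step 2: x=[5.9680] v=[-3.3600]
Step 3: x=[5.0736] v=[-4.4720]
Step 4: x=[4.0761] v=[-4.9877]
Step 5: x=[3.1084] v=[-4.8384]
Step 6: x=[2.2996] v=[-4.0440]
Step 7: x=[1.7575] v=[-2.7104]
Step 8: x=[1.5544] v=[-1.0154]
Step 9: x=[1.7174] v=[0.8150]
First v>=0 after going negative at step 9, time=1.8000

Answer: 1.8000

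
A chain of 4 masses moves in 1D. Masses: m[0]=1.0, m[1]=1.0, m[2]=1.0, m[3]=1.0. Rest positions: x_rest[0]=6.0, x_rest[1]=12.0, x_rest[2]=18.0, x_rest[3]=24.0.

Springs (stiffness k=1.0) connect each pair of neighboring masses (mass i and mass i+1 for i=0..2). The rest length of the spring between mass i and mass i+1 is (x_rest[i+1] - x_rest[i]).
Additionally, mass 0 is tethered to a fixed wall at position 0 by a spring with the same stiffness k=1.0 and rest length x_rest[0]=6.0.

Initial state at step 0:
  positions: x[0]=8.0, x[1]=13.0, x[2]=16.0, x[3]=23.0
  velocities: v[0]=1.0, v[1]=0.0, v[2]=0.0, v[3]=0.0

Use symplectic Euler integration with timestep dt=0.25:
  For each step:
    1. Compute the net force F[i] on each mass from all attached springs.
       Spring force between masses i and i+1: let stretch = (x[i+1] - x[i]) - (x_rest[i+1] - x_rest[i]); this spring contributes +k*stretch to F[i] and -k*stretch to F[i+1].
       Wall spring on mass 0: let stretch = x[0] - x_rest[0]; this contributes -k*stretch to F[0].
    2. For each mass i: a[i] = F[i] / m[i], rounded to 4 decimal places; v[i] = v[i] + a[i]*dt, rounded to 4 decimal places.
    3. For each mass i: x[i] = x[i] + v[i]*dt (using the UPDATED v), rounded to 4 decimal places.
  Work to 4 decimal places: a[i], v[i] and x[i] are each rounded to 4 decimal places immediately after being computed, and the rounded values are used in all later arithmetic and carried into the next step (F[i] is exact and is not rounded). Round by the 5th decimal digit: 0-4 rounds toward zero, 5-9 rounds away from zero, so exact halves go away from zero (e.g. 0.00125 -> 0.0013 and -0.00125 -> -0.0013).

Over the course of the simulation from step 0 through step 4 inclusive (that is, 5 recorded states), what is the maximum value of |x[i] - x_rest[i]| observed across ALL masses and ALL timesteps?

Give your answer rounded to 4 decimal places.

Answer: 2.0625

Derivation:
Step 0: x=[8.0000 13.0000 16.0000 23.0000] v=[1.0000 0.0000 0.0000 0.0000]
Step 1: x=[8.0625 12.8750 16.2500 22.9375] v=[0.2500 -0.5000 1.0000 -0.2500]
Step 2: x=[7.9219 12.6602 16.7070 22.8320] v=[-0.5625 -0.8594 1.8281 -0.4219]
Step 3: x=[7.5823 12.4021 17.2939 22.7187] v=[-1.3584 -1.0323 2.3477 -0.4532]
Step 4: x=[7.0701 12.1485 17.9142 22.6414] v=[-2.0490 -1.0143 2.4810 -0.3094]
Max displacement = 2.0625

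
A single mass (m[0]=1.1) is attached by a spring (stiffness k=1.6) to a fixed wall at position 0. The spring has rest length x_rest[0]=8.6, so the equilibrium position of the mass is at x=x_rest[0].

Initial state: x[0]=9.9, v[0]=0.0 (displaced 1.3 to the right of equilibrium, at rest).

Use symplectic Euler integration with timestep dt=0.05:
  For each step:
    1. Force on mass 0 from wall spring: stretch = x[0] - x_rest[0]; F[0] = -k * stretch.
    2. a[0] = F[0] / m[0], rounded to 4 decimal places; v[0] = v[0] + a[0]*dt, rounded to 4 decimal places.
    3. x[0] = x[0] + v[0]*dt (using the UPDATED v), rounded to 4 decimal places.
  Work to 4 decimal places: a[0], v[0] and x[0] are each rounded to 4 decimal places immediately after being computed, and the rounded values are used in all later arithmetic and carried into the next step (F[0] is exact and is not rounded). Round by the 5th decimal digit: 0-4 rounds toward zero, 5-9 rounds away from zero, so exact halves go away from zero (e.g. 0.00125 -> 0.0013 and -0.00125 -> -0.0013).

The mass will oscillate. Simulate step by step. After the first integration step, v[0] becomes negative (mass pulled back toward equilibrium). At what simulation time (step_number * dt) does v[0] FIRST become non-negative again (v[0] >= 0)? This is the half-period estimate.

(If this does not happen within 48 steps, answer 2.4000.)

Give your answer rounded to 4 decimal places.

Answer: 2.4000

Derivation:
Step 0: x=[9.9000] v=[0.0000]
Step 1: x=[9.8953] v=[-0.0945]
Step 2: x=[9.8859] v=[-0.1887]
Step 3: x=[9.8718] v=[-0.2822]
Step 4: x=[9.8531] v=[-0.3747]
Step 5: x=[9.8298] v=[-0.4658]
Step 6: x=[9.8020] v=[-0.5552]
Step 7: x=[9.7699] v=[-0.6426]
Step 8: x=[9.7335] v=[-0.7277]
Step 9: x=[9.6930] v=[-0.8101]
Step 10: x=[9.6485] v=[-0.8896]
Step 11: x=[9.6002] v=[-0.9659]
Step 12: x=[9.5483] v=[-1.0386]
Step 13: x=[9.4929] v=[-1.1076]
Step 14: x=[9.4343] v=[-1.1725]
Step 15: x=[9.3726] v=[-1.2332]
Step 16: x=[9.3081] v=[-1.2894]
Step 17: x=[9.2411] v=[-1.3409]
Step 18: x=[9.1717] v=[-1.3875]
Step 19: x=[9.1002] v=[-1.4291]
Step 20: x=[9.0269] v=[-1.4655]
Step 21: x=[8.9521] v=[-1.4965]
Step 22: x=[8.8760] v=[-1.5221]
Step 23: x=[8.7989] v=[-1.5422]
Step 24: x=[8.7211] v=[-1.5567]
Step 25: x=[8.6428] v=[-1.5655]
Step 26: x=[8.5644] v=[-1.5686]
Step 27: x=[8.4861] v=[-1.5660]
Step 28: x=[8.4082] v=[-1.5577]
Step 29: x=[8.3310] v=[-1.5438]
Step 30: x=[8.2548] v=[-1.5242]
Step 31: x=[8.1798] v=[-1.4991]
Step 32: x=[8.1064] v=[-1.4685]
Step 33: x=[8.0348] v=[-1.4326]
Step 34: x=[7.9652] v=[-1.3915]
Step 35: x=[7.8979] v=[-1.3453]
Step 36: x=[7.8332] v=[-1.2942]
Step 37: x=[7.7713] v=[-1.2384]
Step 38: x=[7.7124] v=[-1.1781]
Step 39: x=[7.6567] v=[-1.1135]
Step 40: x=[7.6045] v=[-1.0449]
Step 41: x=[7.5559] v=[-0.9725]
Step 42: x=[7.5111] v=[-0.8966]
Step 43: x=[7.4702] v=[-0.8174]
Step 44: x=[7.4334] v=[-0.7352]
Step 45: x=[7.4009] v=[-0.6504]
Step 46: x=[7.3727] v=[-0.5632]
Step 47: x=[7.3490] v=[-0.4739]
Step 48: x=[7.3299] v=[-0.3829]
v[0] did not become non-negative within 48 steps; using fallback time=2.4000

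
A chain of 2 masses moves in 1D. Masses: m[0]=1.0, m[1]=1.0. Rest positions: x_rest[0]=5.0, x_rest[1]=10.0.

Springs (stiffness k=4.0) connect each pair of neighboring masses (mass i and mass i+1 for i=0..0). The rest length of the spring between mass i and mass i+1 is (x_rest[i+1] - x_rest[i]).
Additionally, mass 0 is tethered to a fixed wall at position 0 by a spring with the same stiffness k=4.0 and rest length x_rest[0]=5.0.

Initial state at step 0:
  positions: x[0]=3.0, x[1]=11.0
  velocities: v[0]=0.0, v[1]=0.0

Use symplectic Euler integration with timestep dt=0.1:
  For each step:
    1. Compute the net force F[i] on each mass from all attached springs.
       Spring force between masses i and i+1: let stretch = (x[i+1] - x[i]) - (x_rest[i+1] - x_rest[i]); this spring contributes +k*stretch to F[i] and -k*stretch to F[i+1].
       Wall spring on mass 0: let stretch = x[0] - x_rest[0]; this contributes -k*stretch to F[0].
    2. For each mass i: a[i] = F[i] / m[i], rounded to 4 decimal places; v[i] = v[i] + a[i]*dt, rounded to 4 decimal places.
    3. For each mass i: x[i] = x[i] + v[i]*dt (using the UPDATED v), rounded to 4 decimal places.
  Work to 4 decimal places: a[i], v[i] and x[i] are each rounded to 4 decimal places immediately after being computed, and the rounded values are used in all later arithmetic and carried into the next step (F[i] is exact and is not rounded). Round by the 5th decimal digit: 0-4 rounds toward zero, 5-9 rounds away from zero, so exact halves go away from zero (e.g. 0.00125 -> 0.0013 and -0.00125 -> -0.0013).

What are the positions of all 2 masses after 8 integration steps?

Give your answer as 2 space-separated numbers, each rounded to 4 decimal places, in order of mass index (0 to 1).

Step 0: x=[3.0000 11.0000] v=[0.0000 0.0000]
Step 1: x=[3.2000 10.8800] v=[2.0000 -1.2000]
Step 2: x=[3.5792 10.6528] v=[3.7920 -2.2720]
Step 3: x=[4.0982 10.3427] v=[5.1898 -3.1014]
Step 4: x=[4.7030 9.9828] v=[6.0483 -3.5992]
Step 5: x=[5.3309 9.6117] v=[6.2790 -3.7111]
Step 6: x=[5.9168 9.2694] v=[5.8590 -3.4234]
Step 7: x=[6.4001 8.9930] v=[4.8333 -2.7644]
Step 8: x=[6.7311 8.8128] v=[3.3104 -1.8016]

Answer: 6.7311 8.8128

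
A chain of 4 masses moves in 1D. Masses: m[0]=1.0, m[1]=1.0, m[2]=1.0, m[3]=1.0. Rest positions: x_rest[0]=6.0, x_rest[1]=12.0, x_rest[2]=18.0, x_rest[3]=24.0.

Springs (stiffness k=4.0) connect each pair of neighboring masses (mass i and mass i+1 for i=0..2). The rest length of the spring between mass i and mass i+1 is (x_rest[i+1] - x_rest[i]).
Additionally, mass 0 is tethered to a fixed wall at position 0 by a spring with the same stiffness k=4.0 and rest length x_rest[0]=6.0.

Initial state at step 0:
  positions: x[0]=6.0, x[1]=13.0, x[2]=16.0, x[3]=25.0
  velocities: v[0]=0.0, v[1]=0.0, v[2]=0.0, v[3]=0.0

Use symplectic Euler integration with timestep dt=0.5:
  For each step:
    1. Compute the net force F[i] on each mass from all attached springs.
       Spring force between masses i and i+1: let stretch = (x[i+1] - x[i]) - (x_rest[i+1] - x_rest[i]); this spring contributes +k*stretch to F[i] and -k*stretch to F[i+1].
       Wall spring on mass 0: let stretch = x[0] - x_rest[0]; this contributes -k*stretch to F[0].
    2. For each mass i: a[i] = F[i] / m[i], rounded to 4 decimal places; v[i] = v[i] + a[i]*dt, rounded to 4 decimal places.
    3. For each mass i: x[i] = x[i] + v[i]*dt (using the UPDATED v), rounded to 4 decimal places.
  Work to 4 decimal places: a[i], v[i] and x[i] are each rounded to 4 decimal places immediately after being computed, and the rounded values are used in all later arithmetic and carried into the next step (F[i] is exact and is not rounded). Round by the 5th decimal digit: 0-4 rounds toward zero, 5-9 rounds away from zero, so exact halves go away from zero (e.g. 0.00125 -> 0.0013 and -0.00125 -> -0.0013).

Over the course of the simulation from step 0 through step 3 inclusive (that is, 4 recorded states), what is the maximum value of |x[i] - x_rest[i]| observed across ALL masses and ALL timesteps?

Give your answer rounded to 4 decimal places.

Answer: 4.0000

Derivation:
Step 0: x=[6.0000 13.0000 16.0000 25.0000] v=[0.0000 0.0000 0.0000 0.0000]
Step 1: x=[7.0000 9.0000 22.0000 22.0000] v=[2.0000 -8.0000 12.0000 -6.0000]
Step 2: x=[3.0000 16.0000 15.0000 25.0000] v=[-8.0000 14.0000 -14.0000 6.0000]
Step 3: x=[9.0000 9.0000 19.0000 24.0000] v=[12.0000 -14.0000 8.0000 -2.0000]
Max displacement = 4.0000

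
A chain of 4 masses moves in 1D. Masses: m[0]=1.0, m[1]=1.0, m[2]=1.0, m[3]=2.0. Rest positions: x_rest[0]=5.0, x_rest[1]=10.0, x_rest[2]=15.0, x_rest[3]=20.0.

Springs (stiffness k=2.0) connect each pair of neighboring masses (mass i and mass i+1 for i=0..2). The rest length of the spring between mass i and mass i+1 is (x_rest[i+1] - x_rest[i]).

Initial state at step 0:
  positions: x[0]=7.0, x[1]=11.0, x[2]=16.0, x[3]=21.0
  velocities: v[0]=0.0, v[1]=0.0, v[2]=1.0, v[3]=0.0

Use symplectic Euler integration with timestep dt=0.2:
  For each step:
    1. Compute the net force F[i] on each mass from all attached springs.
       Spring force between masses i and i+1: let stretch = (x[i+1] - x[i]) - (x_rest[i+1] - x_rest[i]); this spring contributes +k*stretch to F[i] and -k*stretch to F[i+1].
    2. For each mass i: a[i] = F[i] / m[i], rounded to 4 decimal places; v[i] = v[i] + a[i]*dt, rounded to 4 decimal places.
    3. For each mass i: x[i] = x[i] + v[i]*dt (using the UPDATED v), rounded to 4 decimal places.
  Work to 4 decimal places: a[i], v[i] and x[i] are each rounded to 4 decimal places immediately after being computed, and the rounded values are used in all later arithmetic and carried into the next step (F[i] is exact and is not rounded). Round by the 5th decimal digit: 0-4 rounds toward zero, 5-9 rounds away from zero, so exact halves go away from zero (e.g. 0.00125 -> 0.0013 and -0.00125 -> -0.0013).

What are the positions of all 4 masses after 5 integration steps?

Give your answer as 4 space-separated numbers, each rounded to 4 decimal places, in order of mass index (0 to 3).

Step 0: x=[7.0000 11.0000 16.0000 21.0000] v=[0.0000 0.0000 1.0000 0.0000]
Step 1: x=[6.9200 11.0800 16.2000 21.0000] v=[-0.4000 0.4000 1.0000 0.0000]
Step 2: x=[6.7728 11.2368 16.3744 21.0080] v=[-0.7360 0.7840 0.8720 0.0400]
Step 3: x=[6.5827 11.4475 16.5085 21.0307] v=[-0.9504 1.0534 0.6704 0.1133]
Step 4: x=[6.3818 11.6739 16.5995 21.0725] v=[-1.0045 1.1319 0.4549 0.2089]
Step 5: x=[6.2043 11.8710 16.6543 21.1354] v=[-0.8877 0.9853 0.2739 0.3143]

Answer: 6.2043 11.8710 16.6543 21.1354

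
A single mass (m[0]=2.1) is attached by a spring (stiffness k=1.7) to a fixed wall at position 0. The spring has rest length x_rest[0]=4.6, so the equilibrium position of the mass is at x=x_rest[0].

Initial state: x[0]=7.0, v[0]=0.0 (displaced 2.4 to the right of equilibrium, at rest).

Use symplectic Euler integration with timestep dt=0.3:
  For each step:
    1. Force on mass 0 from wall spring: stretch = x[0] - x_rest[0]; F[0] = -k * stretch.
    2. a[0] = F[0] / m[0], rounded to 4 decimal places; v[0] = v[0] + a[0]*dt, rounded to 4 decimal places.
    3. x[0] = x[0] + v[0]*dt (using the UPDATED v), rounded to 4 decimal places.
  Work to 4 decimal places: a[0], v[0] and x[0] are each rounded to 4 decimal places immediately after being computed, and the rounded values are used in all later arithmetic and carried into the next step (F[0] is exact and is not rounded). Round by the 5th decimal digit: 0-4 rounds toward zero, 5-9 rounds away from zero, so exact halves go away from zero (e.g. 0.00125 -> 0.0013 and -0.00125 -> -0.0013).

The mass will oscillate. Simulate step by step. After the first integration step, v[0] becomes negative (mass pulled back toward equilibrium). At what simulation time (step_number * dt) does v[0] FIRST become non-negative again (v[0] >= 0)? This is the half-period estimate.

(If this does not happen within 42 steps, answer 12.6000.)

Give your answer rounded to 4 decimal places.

Answer: 3.6000

Derivation:
Step 0: x=[7.0000] v=[0.0000]
Step 1: x=[6.8251] v=[-0.5829]
Step 2: x=[6.4881] v=[-1.1233]
Step 3: x=[6.0135] v=[-1.5819]
Step 4: x=[5.4359] v=[-1.9252]
Step 5: x=[4.7974] v=[-2.1282]
Step 6: x=[4.1446] v=[-2.1761]
Step 7: x=[3.5250] v=[-2.0655]
Step 8: x=[2.9837] v=[-1.8044]
Step 9: x=[2.5601] v=[-1.4119]
Step 10: x=[2.2852] v=[-0.9165]
Step 11: x=[2.1789] v=[-0.3543]
Step 12: x=[2.2490] v=[0.2337]
First v>=0 after going negative at step 12, time=3.6000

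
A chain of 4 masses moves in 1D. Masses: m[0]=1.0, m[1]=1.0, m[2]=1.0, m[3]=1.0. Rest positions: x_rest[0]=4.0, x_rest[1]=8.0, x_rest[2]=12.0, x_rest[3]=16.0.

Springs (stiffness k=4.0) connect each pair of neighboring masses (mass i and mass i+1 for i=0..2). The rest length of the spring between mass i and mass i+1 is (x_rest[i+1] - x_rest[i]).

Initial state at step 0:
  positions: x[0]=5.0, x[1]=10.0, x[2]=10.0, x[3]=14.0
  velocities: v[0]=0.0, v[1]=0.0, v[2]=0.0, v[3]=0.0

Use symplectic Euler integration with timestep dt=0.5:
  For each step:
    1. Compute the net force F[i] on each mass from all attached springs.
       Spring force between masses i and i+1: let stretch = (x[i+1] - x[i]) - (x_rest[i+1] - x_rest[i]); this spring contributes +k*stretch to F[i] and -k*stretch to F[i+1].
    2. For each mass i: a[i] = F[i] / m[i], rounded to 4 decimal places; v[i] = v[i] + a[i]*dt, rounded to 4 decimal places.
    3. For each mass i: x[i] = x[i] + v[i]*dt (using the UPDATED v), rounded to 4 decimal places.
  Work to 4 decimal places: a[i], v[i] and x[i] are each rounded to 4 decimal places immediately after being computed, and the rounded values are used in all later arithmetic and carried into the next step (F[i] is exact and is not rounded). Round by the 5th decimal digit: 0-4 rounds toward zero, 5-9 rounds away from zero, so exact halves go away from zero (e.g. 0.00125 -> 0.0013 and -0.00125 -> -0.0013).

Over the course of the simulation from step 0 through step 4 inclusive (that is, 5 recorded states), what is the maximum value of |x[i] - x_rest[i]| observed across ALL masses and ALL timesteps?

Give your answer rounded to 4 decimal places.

Step 0: x=[5.0000 10.0000 10.0000 14.0000] v=[0.0000 0.0000 0.0000 0.0000]
Step 1: x=[6.0000 5.0000 14.0000 14.0000] v=[2.0000 -10.0000 8.0000 0.0000]
Step 2: x=[2.0000 10.0000 9.0000 18.0000] v=[-8.0000 10.0000 -10.0000 8.0000]
Step 3: x=[2.0000 6.0000 14.0000 17.0000] v=[0.0000 -8.0000 10.0000 -2.0000]
Step 4: x=[2.0000 6.0000 14.0000 17.0000] v=[0.0000 0.0000 0.0000 0.0000]
Max displacement = 3.0000

Answer: 3.0000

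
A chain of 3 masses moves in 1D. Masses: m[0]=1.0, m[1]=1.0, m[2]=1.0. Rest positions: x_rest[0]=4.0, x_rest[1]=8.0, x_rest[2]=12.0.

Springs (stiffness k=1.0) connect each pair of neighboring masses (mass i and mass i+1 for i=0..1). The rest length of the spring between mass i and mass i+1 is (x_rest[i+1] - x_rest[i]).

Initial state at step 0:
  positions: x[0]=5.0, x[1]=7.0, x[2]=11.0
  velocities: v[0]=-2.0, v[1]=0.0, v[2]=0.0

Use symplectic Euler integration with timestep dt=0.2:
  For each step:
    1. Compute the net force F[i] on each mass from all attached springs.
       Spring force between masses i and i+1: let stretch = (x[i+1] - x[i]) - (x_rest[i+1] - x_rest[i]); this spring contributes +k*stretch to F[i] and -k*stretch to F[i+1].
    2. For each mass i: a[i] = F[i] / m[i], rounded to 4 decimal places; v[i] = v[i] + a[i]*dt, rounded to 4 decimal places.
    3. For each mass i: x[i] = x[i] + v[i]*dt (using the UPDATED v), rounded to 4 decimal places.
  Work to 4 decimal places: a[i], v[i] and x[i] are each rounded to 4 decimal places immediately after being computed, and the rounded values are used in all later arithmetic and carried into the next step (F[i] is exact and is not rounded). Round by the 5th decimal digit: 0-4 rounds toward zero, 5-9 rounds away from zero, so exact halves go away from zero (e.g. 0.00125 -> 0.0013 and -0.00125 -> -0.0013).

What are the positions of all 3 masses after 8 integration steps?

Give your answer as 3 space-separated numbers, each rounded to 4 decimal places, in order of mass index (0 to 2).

Step 0: x=[5.0000 7.0000 11.0000] v=[-2.0000 0.0000 0.0000]
Step 1: x=[4.5200 7.0800 11.0000] v=[-2.4000 0.4000 0.0000]
Step 2: x=[3.9824 7.2144 11.0032] v=[-2.6880 0.6720 0.0160]
Step 3: x=[3.4141 7.3711 11.0148] v=[-2.8416 0.7834 0.0582]
Step 4: x=[2.8441 7.5152 11.0407] v=[-2.8502 0.7207 0.1295]
Step 5: x=[2.3009 7.6135 11.0856] v=[-2.7160 0.4916 0.2244]
Step 6: x=[1.8102 7.6382 11.1516] v=[-2.4535 0.1235 0.3300]
Step 7: x=[1.3926 7.5703 11.2371] v=[-2.0879 -0.3394 0.4273]
Step 8: x=[1.0621 7.4020 11.3359] v=[-1.6524 -0.8416 0.4939]

Answer: 1.0621 7.4020 11.3359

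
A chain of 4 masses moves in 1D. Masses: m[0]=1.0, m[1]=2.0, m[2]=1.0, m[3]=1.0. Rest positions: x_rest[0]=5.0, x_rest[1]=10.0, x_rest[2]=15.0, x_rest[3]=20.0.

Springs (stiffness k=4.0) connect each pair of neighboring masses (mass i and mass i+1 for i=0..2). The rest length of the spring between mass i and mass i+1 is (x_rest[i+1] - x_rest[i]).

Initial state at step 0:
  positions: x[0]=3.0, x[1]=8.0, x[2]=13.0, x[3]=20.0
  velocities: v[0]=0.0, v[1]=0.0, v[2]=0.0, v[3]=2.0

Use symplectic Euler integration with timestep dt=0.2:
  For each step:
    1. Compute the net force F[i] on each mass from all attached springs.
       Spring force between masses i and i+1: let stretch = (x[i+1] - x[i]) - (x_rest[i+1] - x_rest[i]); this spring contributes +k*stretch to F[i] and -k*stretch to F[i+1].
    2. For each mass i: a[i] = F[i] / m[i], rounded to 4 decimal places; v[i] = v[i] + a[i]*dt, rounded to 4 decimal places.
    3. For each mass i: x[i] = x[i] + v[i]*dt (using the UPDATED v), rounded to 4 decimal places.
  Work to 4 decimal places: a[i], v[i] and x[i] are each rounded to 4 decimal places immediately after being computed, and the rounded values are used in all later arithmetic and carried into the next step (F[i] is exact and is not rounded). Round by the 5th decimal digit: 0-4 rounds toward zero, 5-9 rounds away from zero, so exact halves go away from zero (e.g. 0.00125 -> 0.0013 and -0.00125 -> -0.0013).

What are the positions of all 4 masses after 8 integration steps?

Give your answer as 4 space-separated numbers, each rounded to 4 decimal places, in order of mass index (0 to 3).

Step 0: x=[3.0000 8.0000 13.0000 20.0000] v=[0.0000 0.0000 0.0000 2.0000]
Step 1: x=[3.0000 8.0000 13.3200 20.0800] v=[0.0000 0.0000 1.6000 0.4000]
Step 2: x=[3.0000 8.0256 13.8704 19.8784] v=[0.0000 0.1280 2.7520 -1.0080]
Step 3: x=[3.0041 8.1167 14.4469 19.5155] v=[0.0205 0.4557 2.8826 -1.8144]
Step 4: x=[3.0262 8.3052 14.8216 19.1416] v=[0.1106 0.9427 1.8733 -1.8693]
Step 5: x=[3.0930 8.5927 14.8448 18.8765] v=[0.3338 1.4377 0.1162 -1.3253]
Step 6: x=[3.2397 8.9404 14.5128 18.7664] v=[0.7336 1.7387 -1.6601 -0.5507]
Step 7: x=[3.4985 9.2779 13.9698 18.7757] v=[1.2942 1.6874 -2.7151 0.0464]
Step 8: x=[3.8820 9.5284 13.4450 18.8160] v=[1.9177 1.2524 -2.6239 0.2017]

Answer: 3.8820 9.5284 13.4450 18.8160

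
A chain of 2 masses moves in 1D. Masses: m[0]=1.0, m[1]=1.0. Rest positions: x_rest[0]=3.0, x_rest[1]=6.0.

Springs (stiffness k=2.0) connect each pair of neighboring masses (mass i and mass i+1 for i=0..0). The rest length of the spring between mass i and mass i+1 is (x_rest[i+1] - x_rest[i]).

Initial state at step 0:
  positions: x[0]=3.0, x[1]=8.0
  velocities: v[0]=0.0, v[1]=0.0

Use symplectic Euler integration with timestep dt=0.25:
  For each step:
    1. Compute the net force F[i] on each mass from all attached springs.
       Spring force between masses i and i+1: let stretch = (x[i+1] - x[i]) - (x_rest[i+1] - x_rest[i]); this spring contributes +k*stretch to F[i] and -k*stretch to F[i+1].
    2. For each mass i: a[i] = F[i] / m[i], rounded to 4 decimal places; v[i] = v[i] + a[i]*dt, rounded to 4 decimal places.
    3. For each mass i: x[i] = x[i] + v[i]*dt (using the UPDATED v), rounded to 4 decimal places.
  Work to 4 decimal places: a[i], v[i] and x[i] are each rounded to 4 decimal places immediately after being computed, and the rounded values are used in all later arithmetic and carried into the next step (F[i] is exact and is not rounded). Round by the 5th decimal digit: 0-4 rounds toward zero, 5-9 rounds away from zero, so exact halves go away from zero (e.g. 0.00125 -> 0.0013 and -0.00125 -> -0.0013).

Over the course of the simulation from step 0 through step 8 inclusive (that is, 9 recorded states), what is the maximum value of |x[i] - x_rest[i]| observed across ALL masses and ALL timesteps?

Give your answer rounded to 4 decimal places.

Step 0: x=[3.0000 8.0000] v=[0.0000 0.0000]
Step 1: x=[3.2500 7.7500] v=[1.0000 -1.0000]
Step 2: x=[3.6875 7.3125] v=[1.7500 -1.7500]
Step 3: x=[4.2031 6.7969] v=[2.0625 -2.0625]
Step 4: x=[4.6680 6.3321] v=[1.8594 -1.8594]
Step 5: x=[4.9659 6.0342] v=[1.1915 -1.1915]
Step 6: x=[5.0223 5.9778] v=[0.2257 -0.2257]
Step 7: x=[4.8232 6.1770] v=[-0.7966 0.7966]
Step 8: x=[4.4183 6.5819] v=[-1.6197 1.6197]
Max displacement = 2.0223

Answer: 2.0223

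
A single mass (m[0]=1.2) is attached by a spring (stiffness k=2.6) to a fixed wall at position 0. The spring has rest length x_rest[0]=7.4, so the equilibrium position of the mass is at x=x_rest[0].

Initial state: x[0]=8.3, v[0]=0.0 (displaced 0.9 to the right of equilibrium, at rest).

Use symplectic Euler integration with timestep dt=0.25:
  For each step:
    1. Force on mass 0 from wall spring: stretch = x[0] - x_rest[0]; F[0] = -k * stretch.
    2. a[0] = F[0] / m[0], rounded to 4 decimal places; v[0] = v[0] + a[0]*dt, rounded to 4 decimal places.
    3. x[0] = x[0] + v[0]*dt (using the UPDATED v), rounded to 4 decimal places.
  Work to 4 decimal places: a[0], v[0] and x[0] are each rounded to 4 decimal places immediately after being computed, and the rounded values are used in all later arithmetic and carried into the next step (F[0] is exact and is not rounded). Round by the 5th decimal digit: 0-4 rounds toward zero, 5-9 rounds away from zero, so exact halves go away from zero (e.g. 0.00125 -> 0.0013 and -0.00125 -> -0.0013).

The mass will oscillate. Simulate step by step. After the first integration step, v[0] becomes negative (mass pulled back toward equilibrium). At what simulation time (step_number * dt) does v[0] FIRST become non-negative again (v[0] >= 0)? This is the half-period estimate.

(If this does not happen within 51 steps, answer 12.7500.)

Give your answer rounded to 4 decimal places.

Answer: 2.2500

Derivation:
Step 0: x=[8.3000] v=[0.0000]
Step 1: x=[8.1781] v=[-0.4875]
Step 2: x=[7.9509] v=[-0.9090]
Step 3: x=[7.6491] v=[-1.2074]
Step 4: x=[7.3135] v=[-1.3423]
Step 5: x=[6.9896] v=[-1.2955]
Step 6: x=[6.7213] v=[-1.0732]
Step 7: x=[6.5449] v=[-0.7056]
Step 8: x=[6.4843] v=[-0.2424]
Step 9: x=[6.5477] v=[0.2536]
First v>=0 after going negative at step 9, time=2.2500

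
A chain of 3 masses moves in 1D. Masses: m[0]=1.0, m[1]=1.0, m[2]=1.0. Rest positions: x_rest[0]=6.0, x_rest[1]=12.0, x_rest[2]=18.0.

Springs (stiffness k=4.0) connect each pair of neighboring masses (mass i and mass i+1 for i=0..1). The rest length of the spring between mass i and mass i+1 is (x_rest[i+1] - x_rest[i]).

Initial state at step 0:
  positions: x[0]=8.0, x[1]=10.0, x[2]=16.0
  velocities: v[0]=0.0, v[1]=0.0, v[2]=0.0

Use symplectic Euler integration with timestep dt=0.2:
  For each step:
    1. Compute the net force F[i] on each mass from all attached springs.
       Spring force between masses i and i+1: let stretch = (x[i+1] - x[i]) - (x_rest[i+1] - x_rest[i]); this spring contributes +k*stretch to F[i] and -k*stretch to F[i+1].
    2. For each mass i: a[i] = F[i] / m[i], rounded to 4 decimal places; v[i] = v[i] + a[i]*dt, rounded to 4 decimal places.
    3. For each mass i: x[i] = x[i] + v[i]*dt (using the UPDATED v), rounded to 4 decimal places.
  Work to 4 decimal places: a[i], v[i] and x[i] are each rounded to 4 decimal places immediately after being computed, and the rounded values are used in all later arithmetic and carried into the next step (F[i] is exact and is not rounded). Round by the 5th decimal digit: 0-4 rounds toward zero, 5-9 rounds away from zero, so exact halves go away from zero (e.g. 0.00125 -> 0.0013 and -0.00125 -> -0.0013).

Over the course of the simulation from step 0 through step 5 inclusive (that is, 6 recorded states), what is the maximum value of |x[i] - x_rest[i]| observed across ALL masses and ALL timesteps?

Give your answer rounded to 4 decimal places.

Step 0: x=[8.0000 10.0000 16.0000] v=[0.0000 0.0000 0.0000]
Step 1: x=[7.3600 10.6400 16.0000] v=[-3.2000 3.2000 0.0000]
Step 2: x=[6.2848 11.6128 16.1024] v=[-5.3760 4.8640 0.5120]
Step 3: x=[5.1021 12.4515 16.4465] v=[-5.9136 4.1933 1.7203]
Step 4: x=[4.1353 12.7535 17.1114] v=[-4.8341 1.5098 3.3243]
Step 5: x=[3.5874 12.3738 18.0390] v=[-2.7395 -1.8984 4.6380]
Max displacement = 2.4126

Answer: 2.4126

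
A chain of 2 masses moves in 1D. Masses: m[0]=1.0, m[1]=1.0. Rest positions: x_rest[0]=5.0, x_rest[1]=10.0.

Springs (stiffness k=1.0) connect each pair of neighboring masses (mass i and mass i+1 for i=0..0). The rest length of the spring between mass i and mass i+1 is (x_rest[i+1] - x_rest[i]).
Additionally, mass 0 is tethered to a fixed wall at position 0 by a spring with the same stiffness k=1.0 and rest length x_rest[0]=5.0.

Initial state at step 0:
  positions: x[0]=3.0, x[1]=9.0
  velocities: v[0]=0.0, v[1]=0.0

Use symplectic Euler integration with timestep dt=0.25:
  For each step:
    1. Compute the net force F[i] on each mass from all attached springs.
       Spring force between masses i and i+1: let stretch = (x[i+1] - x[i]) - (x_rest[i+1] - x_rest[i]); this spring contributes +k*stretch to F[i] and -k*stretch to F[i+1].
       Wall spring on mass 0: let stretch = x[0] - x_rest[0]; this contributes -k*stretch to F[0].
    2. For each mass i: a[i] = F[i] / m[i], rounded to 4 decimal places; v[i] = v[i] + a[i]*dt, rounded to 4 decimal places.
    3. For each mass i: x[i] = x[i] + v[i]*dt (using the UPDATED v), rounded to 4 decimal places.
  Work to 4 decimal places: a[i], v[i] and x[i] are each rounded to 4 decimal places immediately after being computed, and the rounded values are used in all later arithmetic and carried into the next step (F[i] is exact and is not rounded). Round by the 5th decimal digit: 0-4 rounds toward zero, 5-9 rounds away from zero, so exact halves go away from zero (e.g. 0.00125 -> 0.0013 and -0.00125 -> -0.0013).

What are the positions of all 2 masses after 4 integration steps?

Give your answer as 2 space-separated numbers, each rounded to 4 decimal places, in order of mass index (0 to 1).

Answer: 4.4949 8.5910

Derivation:
Step 0: x=[3.0000 9.0000] v=[0.0000 0.0000]
Step 1: x=[3.1875 8.9375] v=[0.7500 -0.2500]
Step 2: x=[3.5352 8.8281] v=[1.3906 -0.4375]
Step 3: x=[3.9927 8.7004] v=[1.8300 -0.5107]
Step 4: x=[4.4949 8.5910] v=[2.0088 -0.4376]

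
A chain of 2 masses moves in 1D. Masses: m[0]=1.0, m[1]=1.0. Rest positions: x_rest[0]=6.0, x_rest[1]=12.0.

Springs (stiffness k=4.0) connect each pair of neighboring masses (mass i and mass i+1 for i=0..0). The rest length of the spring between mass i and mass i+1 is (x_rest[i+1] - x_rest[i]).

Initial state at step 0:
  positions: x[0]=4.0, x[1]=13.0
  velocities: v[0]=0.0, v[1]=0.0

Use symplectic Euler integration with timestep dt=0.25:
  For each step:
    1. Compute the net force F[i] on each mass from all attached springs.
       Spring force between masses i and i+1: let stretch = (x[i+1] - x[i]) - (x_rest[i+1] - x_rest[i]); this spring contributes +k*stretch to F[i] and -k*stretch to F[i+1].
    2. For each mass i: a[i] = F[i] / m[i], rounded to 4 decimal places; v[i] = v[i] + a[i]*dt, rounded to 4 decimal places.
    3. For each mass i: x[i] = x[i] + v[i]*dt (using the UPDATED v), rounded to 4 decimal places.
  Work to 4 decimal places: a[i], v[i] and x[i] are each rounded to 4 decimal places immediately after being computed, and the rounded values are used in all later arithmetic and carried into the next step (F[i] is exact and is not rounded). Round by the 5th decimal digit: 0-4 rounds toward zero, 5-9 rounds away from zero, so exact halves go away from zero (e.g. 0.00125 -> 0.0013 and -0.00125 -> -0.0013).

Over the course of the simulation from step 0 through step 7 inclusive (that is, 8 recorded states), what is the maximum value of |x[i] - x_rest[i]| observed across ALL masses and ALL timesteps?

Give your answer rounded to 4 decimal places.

Step 0: x=[4.0000 13.0000] v=[0.0000 0.0000]
Step 1: x=[4.7500 12.2500] v=[3.0000 -3.0000]
Step 2: x=[5.8750 11.1250] v=[4.5000 -4.5000]
Step 3: x=[6.8125 10.1875] v=[3.7500 -3.7500]
Step 4: x=[7.0938 9.9063] v=[1.1250 -1.1250]
Step 5: x=[6.5782 10.4219] v=[-2.0625 2.0625]
Step 6: x=[5.5235 11.4766] v=[-4.2188 4.2188]
Step 7: x=[4.4571 12.5430] v=[-4.2657 4.2657]
Max displacement = 2.0937

Answer: 2.0937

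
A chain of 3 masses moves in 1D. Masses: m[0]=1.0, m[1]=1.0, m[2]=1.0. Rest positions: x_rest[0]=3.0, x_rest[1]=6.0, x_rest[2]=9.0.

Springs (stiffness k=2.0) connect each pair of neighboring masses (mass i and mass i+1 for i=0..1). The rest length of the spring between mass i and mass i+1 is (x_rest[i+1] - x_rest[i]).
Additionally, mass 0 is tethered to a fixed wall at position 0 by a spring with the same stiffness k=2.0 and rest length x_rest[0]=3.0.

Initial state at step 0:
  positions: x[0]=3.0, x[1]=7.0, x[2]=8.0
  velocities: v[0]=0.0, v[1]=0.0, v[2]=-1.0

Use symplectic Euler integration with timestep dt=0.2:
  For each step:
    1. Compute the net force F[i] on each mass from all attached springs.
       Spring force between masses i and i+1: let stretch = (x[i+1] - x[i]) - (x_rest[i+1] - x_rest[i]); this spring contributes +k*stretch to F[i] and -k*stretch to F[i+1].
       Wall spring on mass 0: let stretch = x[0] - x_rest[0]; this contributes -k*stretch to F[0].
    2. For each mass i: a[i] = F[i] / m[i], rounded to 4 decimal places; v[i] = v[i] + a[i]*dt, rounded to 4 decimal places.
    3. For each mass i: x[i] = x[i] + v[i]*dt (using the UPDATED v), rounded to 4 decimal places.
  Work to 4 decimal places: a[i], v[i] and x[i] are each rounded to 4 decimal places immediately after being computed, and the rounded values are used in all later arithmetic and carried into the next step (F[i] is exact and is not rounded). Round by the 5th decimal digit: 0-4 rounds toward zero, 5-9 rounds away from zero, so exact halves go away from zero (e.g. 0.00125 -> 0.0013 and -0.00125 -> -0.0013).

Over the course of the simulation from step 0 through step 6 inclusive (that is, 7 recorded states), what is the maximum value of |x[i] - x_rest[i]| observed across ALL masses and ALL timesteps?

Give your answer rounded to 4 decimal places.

Step 0: x=[3.0000 7.0000 8.0000] v=[0.0000 0.0000 -1.0000]
Step 1: x=[3.0800 6.7600 7.9600] v=[0.4000 -1.2000 -0.2000]
Step 2: x=[3.2080 6.3216 8.0640] v=[0.6400 -2.1920 0.5200]
Step 3: x=[3.3284 5.7735 8.2686] v=[0.6022 -2.7405 1.0230]
Step 4: x=[3.3782 5.2294 8.5136] v=[0.2489 -2.7205 1.2250]
Step 5: x=[3.3058 4.7999 8.7359] v=[-0.3619 -2.1473 1.1113]
Step 6: x=[3.0885 4.5658 8.8833] v=[-1.0866 -1.1705 0.7369]
Max displacement = 1.4342

Answer: 1.4342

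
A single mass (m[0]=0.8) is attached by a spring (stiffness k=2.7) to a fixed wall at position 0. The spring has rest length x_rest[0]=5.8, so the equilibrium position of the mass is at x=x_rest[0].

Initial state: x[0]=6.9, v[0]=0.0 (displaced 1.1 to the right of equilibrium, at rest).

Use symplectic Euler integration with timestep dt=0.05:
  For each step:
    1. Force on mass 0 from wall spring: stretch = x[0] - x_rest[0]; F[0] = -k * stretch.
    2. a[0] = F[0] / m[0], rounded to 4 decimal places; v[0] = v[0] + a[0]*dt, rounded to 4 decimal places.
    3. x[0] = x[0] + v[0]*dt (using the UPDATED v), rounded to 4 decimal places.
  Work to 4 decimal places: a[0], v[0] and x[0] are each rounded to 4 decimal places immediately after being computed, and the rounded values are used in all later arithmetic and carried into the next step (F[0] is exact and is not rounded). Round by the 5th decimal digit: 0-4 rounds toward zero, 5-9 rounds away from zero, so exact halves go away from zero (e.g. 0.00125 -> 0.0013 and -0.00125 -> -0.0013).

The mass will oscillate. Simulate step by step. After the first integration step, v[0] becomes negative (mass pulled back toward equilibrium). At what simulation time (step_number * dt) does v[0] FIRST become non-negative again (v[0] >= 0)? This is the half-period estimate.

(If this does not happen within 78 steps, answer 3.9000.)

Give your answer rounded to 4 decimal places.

Step 0: x=[6.9000] v=[0.0000]
Step 1: x=[6.8907] v=[-0.1856]
Step 2: x=[6.8722] v=[-0.3697]
Step 3: x=[6.8447] v=[-0.5506]
Step 4: x=[6.8084] v=[-0.7269]
Step 5: x=[6.7635] v=[-0.8971]
Step 6: x=[6.7105] v=[-1.0597]
Step 7: x=[6.6498] v=[-1.2133]
Step 8: x=[6.5820] v=[-1.3567]
Step 9: x=[6.5076] v=[-1.4887]
Step 10: x=[6.4272] v=[-1.6081]
Step 11: x=[6.3415] v=[-1.7139]
Step 12: x=[6.2512] v=[-1.8053]
Step 13: x=[6.1571] v=[-1.8814]
Step 14: x=[6.0600] v=[-1.9417]
Step 15: x=[5.9607] v=[-1.9856]
Step 16: x=[5.8601] v=[-2.0127]
Step 17: x=[5.7590] v=[-2.0228]
Step 18: x=[5.6582] v=[-2.0159]
Step 19: x=[5.5586] v=[-1.9920]
Step 20: x=[5.4610] v=[-1.9513]
Step 21: x=[5.3663] v=[-1.8941]
Step 22: x=[5.2753] v=[-1.8209]
Step 23: x=[5.1887] v=[-1.7324]
Step 24: x=[5.1072] v=[-1.6292]
Step 25: x=[5.0316] v=[-1.5123]
Step 26: x=[4.9625] v=[-1.3826]
Step 27: x=[4.9004] v=[-1.2413]
Step 28: x=[4.8459] v=[-1.0895]
Step 29: x=[4.7995] v=[-0.9285]
Step 30: x=[4.7615] v=[-0.7597]
Step 31: x=[4.7323] v=[-0.5845]
Step 32: x=[4.7121] v=[-0.4043]
Step 33: x=[4.7011] v=[-0.2207]
Step 34: x=[4.6993] v=[-0.0353]
Step 35: x=[4.7068] v=[0.1504]
First v>=0 after going negative at step 35, time=1.7500

Answer: 1.7500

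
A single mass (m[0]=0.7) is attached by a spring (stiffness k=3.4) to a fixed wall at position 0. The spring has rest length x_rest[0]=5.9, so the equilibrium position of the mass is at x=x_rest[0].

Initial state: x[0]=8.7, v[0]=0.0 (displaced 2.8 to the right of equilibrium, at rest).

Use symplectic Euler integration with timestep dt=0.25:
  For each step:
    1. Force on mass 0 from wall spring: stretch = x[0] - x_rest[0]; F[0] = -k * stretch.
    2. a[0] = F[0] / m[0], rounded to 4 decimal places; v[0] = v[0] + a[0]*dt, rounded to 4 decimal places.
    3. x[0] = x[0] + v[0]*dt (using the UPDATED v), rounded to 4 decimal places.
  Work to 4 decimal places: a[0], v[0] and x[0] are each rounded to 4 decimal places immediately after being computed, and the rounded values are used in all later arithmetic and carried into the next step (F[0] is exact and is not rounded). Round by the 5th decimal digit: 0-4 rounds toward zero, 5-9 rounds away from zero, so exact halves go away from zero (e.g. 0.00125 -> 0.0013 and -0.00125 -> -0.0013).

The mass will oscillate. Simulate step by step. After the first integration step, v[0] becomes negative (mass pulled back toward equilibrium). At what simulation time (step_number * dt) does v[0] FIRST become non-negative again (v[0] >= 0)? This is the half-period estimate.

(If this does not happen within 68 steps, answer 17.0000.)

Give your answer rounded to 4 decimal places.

Answer: 1.5000

Derivation:
Step 0: x=[8.7000] v=[0.0000]
Step 1: x=[7.8500] v=[-3.4000]
Step 2: x=[6.4080] v=[-5.7679]
Step 3: x=[4.8118] v=[-6.3848]
Step 4: x=[3.5460] v=[-5.0634]
Step 5: x=[2.9948] v=[-2.2050]
Step 6: x=[3.3255] v=[1.3228]
First v>=0 after going negative at step 6, time=1.5000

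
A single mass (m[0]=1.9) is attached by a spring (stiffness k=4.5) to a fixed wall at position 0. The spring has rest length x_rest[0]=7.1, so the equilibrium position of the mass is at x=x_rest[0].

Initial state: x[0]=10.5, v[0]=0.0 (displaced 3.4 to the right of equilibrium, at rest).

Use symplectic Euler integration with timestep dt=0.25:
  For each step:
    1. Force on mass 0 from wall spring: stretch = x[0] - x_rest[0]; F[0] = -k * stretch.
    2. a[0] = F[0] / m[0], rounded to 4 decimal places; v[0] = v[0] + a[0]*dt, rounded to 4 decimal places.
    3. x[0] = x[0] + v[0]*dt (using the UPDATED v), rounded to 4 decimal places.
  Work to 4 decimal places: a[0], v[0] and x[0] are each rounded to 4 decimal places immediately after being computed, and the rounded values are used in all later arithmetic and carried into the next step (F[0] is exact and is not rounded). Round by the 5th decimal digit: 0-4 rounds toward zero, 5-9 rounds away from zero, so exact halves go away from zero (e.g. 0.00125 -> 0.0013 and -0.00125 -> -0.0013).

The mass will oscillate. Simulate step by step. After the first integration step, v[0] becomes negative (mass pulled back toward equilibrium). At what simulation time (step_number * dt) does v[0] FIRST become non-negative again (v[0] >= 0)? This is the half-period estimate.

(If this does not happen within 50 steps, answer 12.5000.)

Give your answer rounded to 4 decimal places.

Step 0: x=[10.5000] v=[0.0000]
Step 1: x=[9.9967] v=[-2.0132]
Step 2: x=[9.0646] v=[-3.7284]
Step 3: x=[7.8417] v=[-4.8917]
Step 4: x=[6.5090] v=[-5.3309]
Step 5: x=[5.2638] v=[-4.9810]
Step 6: x=[4.2904] v=[-3.8938]
Step 7: x=[3.7329] v=[-2.2302]
Step 8: x=[3.6738] v=[-0.2365]
Step 9: x=[4.1219] v=[1.7922]
First v>=0 after going negative at step 9, time=2.2500

Answer: 2.2500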